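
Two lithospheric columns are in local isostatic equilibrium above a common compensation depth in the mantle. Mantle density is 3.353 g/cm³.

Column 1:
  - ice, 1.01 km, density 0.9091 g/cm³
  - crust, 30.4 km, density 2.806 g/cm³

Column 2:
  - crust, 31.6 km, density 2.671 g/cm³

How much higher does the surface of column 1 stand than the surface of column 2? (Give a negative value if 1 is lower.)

For any compensation level in the mantle, the mantle terms cancel and isostasy reduces to e = (Σt_1 − Σt_2) − (Σ(ρt)_1 − Σ(ρt)_2) / ρ_m.
Σt_1 = 31.41 km; Σt_2 = 31.6 km; Σ(ρt)_1 = 86.220591; Σ(ρt)_2 = 84.4036 (in km·g/cm³).
e = (31.41 − 31.6) − (86.220591 − 84.4036) / 3.353 = −0.732 km.

−0.732 km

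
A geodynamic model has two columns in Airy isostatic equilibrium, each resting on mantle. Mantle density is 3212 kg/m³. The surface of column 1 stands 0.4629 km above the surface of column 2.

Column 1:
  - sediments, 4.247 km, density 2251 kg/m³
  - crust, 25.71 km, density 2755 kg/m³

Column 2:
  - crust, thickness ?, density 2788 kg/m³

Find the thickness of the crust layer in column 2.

33.8 km

Take the compensation level at the base of the deeper column (depth z_c below the surface of column 1) and equate Σ ρ_i t_i down to z_c; mantle fills any gap and the z_c terms cancel.
Column 1: 4.247×2251 + 25.71×2755 + (z_c − 29.957)×3212
Column 2: 0.4629×0 + x×2788 + (z_c − 0.4629 − 0 − x)×3212
The z_c×3212 term appears on both sides and cancels. Collect the known terms of each column as K = Σ(ρt)_known − 3212 × (depth of known layers): K_1 = 80391.047 − 3212×29.957 = −15830.837; K_2 = 0 − 3212×(0.4629 + 0) = −1486.8348.
Balance: K_1 = K_2 − x×(3212 − 2788), so x = (K_2 − K_1)/(3212 − 2788) = 14344/424 = 33.8 km.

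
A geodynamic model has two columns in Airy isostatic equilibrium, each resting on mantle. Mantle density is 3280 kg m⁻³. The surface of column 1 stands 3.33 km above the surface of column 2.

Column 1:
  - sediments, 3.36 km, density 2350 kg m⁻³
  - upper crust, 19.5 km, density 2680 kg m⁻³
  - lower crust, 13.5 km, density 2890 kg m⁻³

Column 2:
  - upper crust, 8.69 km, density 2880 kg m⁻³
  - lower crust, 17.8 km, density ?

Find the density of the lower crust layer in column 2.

Take the compensation level at the base of the deeper column (depth z_c below the surface of column 1) and equate Σ ρ_i t_i down to z_c; mantle fills any gap and the z_c terms cancel.
Column 1: 3.36×2350 + 19.5×2680 + 13.5×2890 + (z_c − 36.36)×3280
Column 2: 3.33×0 + 8.69×2880 + 17.8×ρ + (z_c − 3.33 − 26.49)×3280
The z_c×3280 term appears on both sides and cancels. Collect the known terms of each column as K = Σ(ρt)_known − 3280 × (depth of known layers): K_1 = 99171 − 3280×36.36 = −20089.8; K_2 = 25027.2 − 3280×(3.33 + 26.49) = −72782.4.
Balance: K_1 = K_2 + 17.8×ρ, so ρ = (K_1 − K_2)/17.8 = 52692.6/17.8 = 2960 kg m⁻³.

2960 kg m⁻³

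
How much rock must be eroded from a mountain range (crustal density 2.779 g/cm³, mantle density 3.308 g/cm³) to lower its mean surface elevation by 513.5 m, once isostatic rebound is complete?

3210 m

Net drop Δ = e − u = e − e ρ_c/ρ_m = e (ρ_m − ρ_c)/ρ_m.
e = Δ ρ_m/(ρ_m − ρ_c) = 513.5 m × 3.308/0.529 = 3210 m.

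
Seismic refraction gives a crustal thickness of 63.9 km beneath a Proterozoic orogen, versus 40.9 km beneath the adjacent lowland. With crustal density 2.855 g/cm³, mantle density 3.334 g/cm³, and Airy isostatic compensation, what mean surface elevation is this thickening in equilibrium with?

3.3 km

Excess crust Δ = 63.9 km − 40.9 km = 23 km, split between elevation h and root r with h + r = Δ.
Airy balance ρ_c h = (ρ_m − ρ_c) r gives r = h ρ_c/(ρ_m − ρ_c), so h (1 + ρ_c/(ρ_m − ρ_c)) = Δ, i.e. h = Δ (ρ_m − ρ_c)/ρ_m.
h = 23 km × 0.479/3.334 = 3.3 km.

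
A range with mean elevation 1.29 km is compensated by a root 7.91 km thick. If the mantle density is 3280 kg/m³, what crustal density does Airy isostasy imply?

2820 kg/m³

ρ_c h = (ρ_m − ρ_c) r → ρ_c (h + r) = ρ_m r → ρ_c = ρ_m r / (h + r).
ρ_c = 3280 × 7.91 km / (1.29 km + 7.91 km) = 2820 kg/m³.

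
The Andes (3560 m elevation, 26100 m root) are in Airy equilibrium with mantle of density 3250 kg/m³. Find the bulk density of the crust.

ρ_c h = (ρ_m − ρ_c) r → ρ_c (h + r) = ρ_m r → ρ_c = ρ_m r / (h + r).
ρ_c = 3250 × 26100 m / (3560 m + 26100 m) = 2860 kg/m³.

2860 kg/m³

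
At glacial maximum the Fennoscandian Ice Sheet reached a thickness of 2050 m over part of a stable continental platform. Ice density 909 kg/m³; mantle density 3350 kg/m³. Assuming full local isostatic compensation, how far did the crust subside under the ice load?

556 m

Equating mass per unit area of the two columns: the ice load ρ_ice t is balanced by mantle displaced below, ρ_m s.
s = t ρ_ice / ρ_m = 2050 m × 909/3350 = 556 m.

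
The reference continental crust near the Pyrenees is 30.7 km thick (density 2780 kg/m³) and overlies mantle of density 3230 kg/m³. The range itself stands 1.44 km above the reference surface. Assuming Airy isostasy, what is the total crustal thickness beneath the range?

Root depth r = h ρ_c / (ρ_m − ρ_c) = 1.44 km × 2780 / 450 = 8.896 km.
Total thickness = T + h + r = 30.7 km + 1.44 km + 8.896 km = 41 km.

41 km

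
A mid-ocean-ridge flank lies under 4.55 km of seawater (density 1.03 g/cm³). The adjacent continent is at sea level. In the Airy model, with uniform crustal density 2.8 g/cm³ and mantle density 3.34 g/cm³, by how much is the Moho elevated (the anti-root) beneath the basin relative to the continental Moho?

Isostatic balance requires: replacing crust with seawater at the top is compensated by replacing crust with mantle at the base: d (ρ_c − ρ_w) = a (ρ_m − ρ_c).
a = d (ρ_c − ρ_w)/(ρ_m − ρ_c) = 4.55 km × 1.77/0.54 = 14.9 km.

14.9 km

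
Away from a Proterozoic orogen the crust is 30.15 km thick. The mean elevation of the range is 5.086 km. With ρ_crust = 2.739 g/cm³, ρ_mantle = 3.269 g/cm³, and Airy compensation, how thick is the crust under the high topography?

61.5 km

Root depth r = h ρ_c / (ρ_m − ρ_c) = 5.086 km × 2.739 / 0.53 = 26.28 km.
Total thickness = T + h + r = 30.15 km + 5.086 km + 26.28 km = 61.5 km.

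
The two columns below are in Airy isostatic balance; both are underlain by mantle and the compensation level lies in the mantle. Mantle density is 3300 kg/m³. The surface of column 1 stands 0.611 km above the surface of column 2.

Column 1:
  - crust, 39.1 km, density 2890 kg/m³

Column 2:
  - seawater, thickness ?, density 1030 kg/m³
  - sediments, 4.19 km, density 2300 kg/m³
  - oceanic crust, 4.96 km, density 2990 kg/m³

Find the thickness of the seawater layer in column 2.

3.65 km

Take the compensation level at the base of the deeper column (depth z_c below the surface of column 1) and equate Σ ρ_i t_i down to z_c; mantle fills any gap and the z_c terms cancel.
Column 1: 39.1×2890 + (z_c − 39.1)×3300
Column 2: 0.611×0 + x×1030 + 4.19×2300 + 4.96×2990 + (z_c − 0.611 − 9.15 − x)×3300
The z_c×3300 term appears on both sides and cancels. Collect the known terms of each column as K = Σ(ρt)_known − 3300 × (depth of known layers): K_1 = 112999 − 3300×39.1 = −16031; K_2 = 24467.4 − 3300×(0.611 + 9.15) = −7743.9.
Balance: K_1 = K_2 − x×(3300 − 1030), so x = (K_2 − K_1)/(3300 − 1030) = 8287.1/2270 = 3.65 km.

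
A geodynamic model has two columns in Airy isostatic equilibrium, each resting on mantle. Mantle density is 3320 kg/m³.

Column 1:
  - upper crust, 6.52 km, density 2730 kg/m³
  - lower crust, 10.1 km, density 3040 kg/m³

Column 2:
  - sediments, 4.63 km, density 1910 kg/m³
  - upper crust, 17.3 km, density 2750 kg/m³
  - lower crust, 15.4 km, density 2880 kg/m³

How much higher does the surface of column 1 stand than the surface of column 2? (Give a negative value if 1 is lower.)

For any compensation level in the mantle, the mantle terms cancel and isostasy reduces to e = (Σt_1 − Σt_2) − (Σ(ρt)_1 − Σ(ρt)_2) / ρ_m.
Σt_1 = 16.62 km; Σt_2 = 37.33 km; Σ(ρt)_1 = 48503.6; Σ(ρt)_2 = 100770.3 (in km·kg/m³).
e = (16.62 − 37.33) − (48503.6 − 100770.3) / 3320 = −4.97 km.

−4.97 km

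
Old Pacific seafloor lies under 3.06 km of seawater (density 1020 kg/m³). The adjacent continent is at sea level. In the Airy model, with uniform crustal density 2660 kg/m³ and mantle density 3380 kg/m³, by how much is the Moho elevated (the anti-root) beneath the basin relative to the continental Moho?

Balancing pressure at the compensation depth: replacing crust with seawater at the top is compensated by replacing crust with mantle at the base: d (ρ_c − ρ_w) = a (ρ_m − ρ_c).
a = d (ρ_c − ρ_w)/(ρ_m − ρ_c) = 3.06 km × 1640/720 = 6.97 km.

6.97 km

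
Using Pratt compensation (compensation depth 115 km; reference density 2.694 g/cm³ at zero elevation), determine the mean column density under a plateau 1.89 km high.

Pratt balance: ρ_ref D = ρ (D + h).
ρ = ρ_ref D/(D + h) = 2.694 × 115 km/(115 km + 1.89 km) = 2.65 g/cm³.

2.65 g/cm³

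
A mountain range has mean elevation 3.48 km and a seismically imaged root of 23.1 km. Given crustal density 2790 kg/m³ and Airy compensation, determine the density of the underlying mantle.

3210 kg/m³

Airy balance: ρ_c h = (ρ_m − ρ_c) r → ρ_m = ρ_c (1 + h/r).
ρ_m = 2790 × (1 + 3.48 km/23.1 km) = 3210 kg/m³.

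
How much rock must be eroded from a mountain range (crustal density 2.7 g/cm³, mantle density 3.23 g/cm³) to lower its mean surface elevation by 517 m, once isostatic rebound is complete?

3150 m

Net drop Δ = e − u = e − e ρ_c/ρ_m = e (ρ_m − ρ_c)/ρ_m.
e = Δ ρ_m/(ρ_m − ρ_c) = 517 m × 3.23/0.53 = 3150 m.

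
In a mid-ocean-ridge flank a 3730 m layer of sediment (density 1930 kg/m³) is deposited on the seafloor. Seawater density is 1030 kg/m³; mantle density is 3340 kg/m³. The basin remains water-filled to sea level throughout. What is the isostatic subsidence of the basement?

1450 m

Submarine loading: the sediment displaces seawater, and the subsidence is in turn flooded, so s (ρ_m − ρ_w) = t (ρ_sed − ρ_w).
s = 3730 m × (1930 − 1030) / (3340 − 1030) = 1450 m.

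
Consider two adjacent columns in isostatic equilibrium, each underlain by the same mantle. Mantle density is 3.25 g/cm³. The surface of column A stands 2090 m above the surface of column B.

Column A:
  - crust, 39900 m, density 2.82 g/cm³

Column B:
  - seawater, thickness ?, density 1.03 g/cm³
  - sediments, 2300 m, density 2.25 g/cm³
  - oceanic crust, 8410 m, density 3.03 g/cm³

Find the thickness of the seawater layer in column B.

Take the compensation level at the base of the deeper column (depth z_c below the surface of column A) and equate Σ ρ_i t_i down to z_c; mantle fills any gap and the z_c terms cancel.
Column A: 39900×2.82 + (z_c − 39900)×3.25
Column B: 2090×0 + x×1.03 + 2300×2.25 + 8410×3.03 + (z_c − 2090 − 10710 − x)×3.25
The z_c×3.25 term appears on both sides and cancels. Collect the known terms of each column as K = Σ(ρt)_known − 3.25 × (depth of known layers): K_A = 112518 − 3.25×39900 = −17157; K_B = 30657.3 − 3.25×(2090 + 10710) = −10942.7.
Balance: K_A = K_B − x×(3.25 − 1.03), so x = (K_B − K_A)/(3.25 − 1.03) = 6214.3/2.22 = 2800 m.

2800 m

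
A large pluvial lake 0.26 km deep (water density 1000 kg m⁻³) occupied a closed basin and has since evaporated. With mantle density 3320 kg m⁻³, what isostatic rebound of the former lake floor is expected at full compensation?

0.0783 km

u = d ρ_w/ρ_m = 0.26 km × 1000/3320 = 0.0783 km.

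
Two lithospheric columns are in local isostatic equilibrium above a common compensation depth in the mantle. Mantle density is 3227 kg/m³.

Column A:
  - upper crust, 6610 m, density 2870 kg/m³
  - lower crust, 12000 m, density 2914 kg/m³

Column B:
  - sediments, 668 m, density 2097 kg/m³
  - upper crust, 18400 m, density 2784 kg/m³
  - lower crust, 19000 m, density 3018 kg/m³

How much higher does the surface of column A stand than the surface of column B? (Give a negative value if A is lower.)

For any compensation level in the mantle, the mantle terms cancel and isostasy reduces to e = (Σt_A − Σt_B) − (Σ(ρt)_A − Σ(ρt)_B) / ρ_m.
Σt_A = 18610 m; Σt_B = 38068 m; Σ(ρt)_A = 53938700; Σ(ρt)_B = 109968396 (in m·kg/m³).
e = (18610 − 38068) − (53938700 − 109968396) / 3227 = −2100 m.

−2100 m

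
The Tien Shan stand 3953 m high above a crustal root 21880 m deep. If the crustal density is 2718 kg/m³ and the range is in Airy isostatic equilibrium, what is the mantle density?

3210 kg/m³

Airy balance: ρ_c h = (ρ_m − ρ_c) r → ρ_m = ρ_c (1 + h/r).
ρ_m = 2718 × (1 + 3953 m/21880 m) = 3210 kg/m³.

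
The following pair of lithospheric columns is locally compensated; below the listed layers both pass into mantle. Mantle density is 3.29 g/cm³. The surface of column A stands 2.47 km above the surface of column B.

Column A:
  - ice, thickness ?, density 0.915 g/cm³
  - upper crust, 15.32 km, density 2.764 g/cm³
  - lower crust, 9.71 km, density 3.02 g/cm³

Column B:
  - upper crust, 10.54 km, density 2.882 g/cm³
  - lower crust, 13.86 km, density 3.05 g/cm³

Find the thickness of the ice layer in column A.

2.14 km

Take the compensation level at the base of the deeper column (depth z_c below the surface of column A) and equate Σ ρ_i t_i down to z_c; mantle fills any gap and the z_c terms cancel.
Column A: x×0.915 + 15.32×2.764 + 9.71×3.02 + (z_c − 25.03 − x)×3.29
Column B: 2.47×0 + 10.54×2.882 + 13.86×3.05 + (z_c − 2.47 − 24.4)×3.29
The z_c×3.29 term appears on both sides and cancels. Collect the known terms of each column as K = Σ(ρt)_known − 3.29 × (depth of known layers): K_A = 71.66868 − 3.29×25.03 = −10.68002; K_B = 72.64928 − 3.29×(2.47 + 24.4) = −15.75302.
Balance: K_A − x×(3.29 − 0.915) = K_B, so x = (K_A − K_B)/(3.29 − 0.915) = 5.073/2.375 = 2.14 km.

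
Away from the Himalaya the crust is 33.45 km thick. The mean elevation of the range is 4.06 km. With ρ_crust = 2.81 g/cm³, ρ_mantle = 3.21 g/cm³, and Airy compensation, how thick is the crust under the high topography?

66 km

Root depth r = h ρ_c / (ρ_m − ρ_c) = 4.06 km × 2.81 / 0.4 = 28.52 km.
Total thickness = T + h + r = 33.45 km + 4.06 km + 28.52 km = 66 km.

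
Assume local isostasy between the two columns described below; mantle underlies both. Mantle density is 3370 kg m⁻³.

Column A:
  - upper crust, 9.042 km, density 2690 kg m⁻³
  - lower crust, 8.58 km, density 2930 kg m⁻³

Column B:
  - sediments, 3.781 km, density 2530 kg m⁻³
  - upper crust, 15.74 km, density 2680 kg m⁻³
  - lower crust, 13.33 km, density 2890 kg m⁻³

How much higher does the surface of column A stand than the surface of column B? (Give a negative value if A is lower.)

−3.12 km

For any compensation level in the mantle, the mantle terms cancel and isostasy reduces to e = (Σt_A − Σt_B) − (Σ(ρt)_A − Σ(ρt)_B) / ρ_m.
Σt_A = 17.622 km; Σt_B = 32.851 km; Σ(ρt)_A = 49462.38; Σ(ρt)_B = 90272.83 (in km·kg m⁻³).
e = (17.622 − 32.851) − (49462.38 − 90272.83) / 3370 = −3.12 km.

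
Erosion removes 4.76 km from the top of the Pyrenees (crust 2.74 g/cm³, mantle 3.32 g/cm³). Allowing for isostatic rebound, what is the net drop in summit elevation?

Rebound u = e ρ_c/ρ_m = 4.76 km × 2.74/3.32 = 3.928 km.
Net surface drop = e − u = 4.76 km − 3.928 km = e (ρ_m − ρ_c)/ρ_m = 0.832 km.

0.832 km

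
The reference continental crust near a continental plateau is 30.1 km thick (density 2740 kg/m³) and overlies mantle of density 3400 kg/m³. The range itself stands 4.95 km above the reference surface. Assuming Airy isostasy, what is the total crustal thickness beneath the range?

Root depth r = h ρ_c / (ρ_m − ρ_c) = 4.95 km × 2740 / 660 = 20.55 km.
Total thickness = T + h + r = 30.1 km + 4.95 km + 20.55 km = 55.6 km.

55.6 km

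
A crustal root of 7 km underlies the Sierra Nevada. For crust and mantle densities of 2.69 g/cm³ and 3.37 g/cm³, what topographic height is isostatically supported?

1.77 km

Equating mass per unit area of the two columns: ρ_c h = (ρ_m − ρ_c) r.
h = r (ρ_m − ρ_c) / ρ_c = 7 km × (3.37 − 2.69) / 2.69 = 1.77 km.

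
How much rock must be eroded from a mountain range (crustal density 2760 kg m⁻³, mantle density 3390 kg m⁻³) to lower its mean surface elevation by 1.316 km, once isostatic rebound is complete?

Net drop Δ = e − u = e − e ρ_c/ρ_m = e (ρ_m − ρ_c)/ρ_m.
e = Δ ρ_m/(ρ_m − ρ_c) = 1.316 km × 3390/630 = 7.08 km.

7.08 km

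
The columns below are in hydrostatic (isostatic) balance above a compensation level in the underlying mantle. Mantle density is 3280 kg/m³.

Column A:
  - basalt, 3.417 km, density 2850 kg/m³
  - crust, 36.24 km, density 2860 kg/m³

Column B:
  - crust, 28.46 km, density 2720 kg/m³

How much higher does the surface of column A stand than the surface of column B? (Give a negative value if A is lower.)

0.229 km

For any compensation level in the mantle, the mantle terms cancel and isostasy reduces to e = (Σt_A − Σt_B) − (Σ(ρt)_A − Σ(ρt)_B) / ρ_m.
Σt_A = 39.657 km; Σt_B = 28.46 km; Σ(ρt)_A = 113384.85; Σ(ρt)_B = 77411.2 (in km·kg/m³).
e = (39.657 − 28.46) − (113384.85 − 77411.2) / 3280 = 0.229 km.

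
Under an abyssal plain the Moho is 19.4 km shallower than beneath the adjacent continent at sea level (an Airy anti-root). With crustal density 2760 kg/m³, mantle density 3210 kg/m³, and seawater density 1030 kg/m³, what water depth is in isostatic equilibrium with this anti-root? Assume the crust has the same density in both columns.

5.05 km

Replacing a thickness d of crust by seawater at the top must be balanced by replacing crust with mantle at the base: d (ρ_c − ρ_w) = a (ρ_m − ρ_c).
d = a (ρ_m − ρ_c)/(ρ_c − ρ_w) = 19.4 km × 450/1730 = 5.05 km.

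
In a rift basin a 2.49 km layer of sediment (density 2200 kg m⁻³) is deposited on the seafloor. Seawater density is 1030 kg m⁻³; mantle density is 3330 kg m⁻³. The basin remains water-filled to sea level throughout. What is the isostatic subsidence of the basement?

Submarine loading: the sediment displaces seawater, and the subsidence is in turn flooded, so s (ρ_m − ρ_w) = t (ρ_sed − ρ_w).
s = 2.49 km × (2200 − 1030) / (3330 − 1030) = 1.27 km.

1.27 km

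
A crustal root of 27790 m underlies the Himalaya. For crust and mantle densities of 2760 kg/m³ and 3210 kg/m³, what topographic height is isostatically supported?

For local isostatic compensation: ρ_c h = (ρ_m − ρ_c) r.
h = r (ρ_m − ρ_c) / ρ_c = 27790 m × (3210 − 2760) / 2760 = 4530 m.

4530 m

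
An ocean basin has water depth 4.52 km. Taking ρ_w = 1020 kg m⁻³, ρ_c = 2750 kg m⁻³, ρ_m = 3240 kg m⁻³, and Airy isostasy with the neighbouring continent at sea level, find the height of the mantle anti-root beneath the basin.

By Archimedes' principle applied to the lithosphere: replacing crust with seawater at the top is compensated by replacing crust with mantle at the base: d (ρ_c − ρ_w) = a (ρ_m − ρ_c).
a = d (ρ_c − ρ_w)/(ρ_m − ρ_c) = 4.52 km × 1730/490 = 16 km.

16 km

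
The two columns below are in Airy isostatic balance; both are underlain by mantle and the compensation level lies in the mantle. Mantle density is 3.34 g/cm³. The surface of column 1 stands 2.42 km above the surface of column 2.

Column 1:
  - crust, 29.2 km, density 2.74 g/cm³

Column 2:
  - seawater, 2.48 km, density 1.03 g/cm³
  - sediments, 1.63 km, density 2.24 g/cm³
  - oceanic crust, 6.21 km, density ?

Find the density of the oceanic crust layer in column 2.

3.03 g/cm³

Take the compensation level at the base of the deeper column (depth z_c below the surface of column 1) and equate Σ ρ_i t_i down to z_c; mantle fills any gap and the z_c terms cancel.
Column 1: 29.2×2.74 + (z_c − 29.2)×3.34
Column 2: 2.42×0 + 2.48×1.03 + 1.63×2.24 + 6.21×ρ + (z_c − 2.42 − 10.32)×3.34
The z_c×3.34 term appears on both sides and cancels. Collect the known terms of each column as K = Σ(ρt)_known − 3.34 × (depth of known layers): K_1 = 80.008 − 3.34×29.2 = −17.52; K_2 = 6.2056 − 3.34×(2.42 + 10.32) = −36.346.
Balance: K_1 = K_2 + 6.21×ρ, so ρ = (K_1 − K_2)/6.21 = 18.826/6.21 = 3.03 g/cm³.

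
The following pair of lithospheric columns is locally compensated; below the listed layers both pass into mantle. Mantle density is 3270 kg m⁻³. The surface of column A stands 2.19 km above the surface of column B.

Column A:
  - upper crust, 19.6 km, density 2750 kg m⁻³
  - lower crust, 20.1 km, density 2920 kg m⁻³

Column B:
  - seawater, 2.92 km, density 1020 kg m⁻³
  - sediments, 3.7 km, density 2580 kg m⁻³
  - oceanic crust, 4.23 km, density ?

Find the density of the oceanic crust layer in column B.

Take the compensation level at the base of the deeper column (depth z_c below the surface of column A) and equate Σ ρ_i t_i down to z_c; mantle fills any gap and the z_c terms cancel.
Column A: 19.6×2750 + 20.1×2920 + (z_c − 39.7)×3270
Column B: 2.19×0 + 2.92×1020 + 3.7×2580 + 4.23×ρ + (z_c − 2.19 − 10.85)×3270
The z_c×3270 term appears on both sides and cancels. Collect the known terms of each column as K = Σ(ρt)_known − 3270 × (depth of known layers): K_A = 112592 − 3270×39.7 = −17227; K_B = 12524.4 − 3270×(2.19 + 10.85) = −30116.4.
Balance: K_A = K_B + 4.23×ρ, so ρ = (K_A − K_B)/4.23 = 12889.4/4.23 = 3050 kg m⁻³.

3050 kg m⁻³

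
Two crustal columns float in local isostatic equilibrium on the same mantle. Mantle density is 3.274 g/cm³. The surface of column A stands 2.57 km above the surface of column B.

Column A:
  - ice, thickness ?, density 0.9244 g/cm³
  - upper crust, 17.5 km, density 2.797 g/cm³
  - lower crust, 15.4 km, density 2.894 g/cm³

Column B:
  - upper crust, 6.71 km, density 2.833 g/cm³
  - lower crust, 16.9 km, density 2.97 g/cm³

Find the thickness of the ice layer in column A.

0.984 km

Take the compensation level at the base of the deeper column (depth z_c below the surface of column A) and equate Σ ρ_i t_i down to z_c; mantle fills any gap and the z_c terms cancel.
Column A: x×0.9244 + 17.5×2.797 + 15.4×2.894 + (z_c − 32.9 − x)×3.274
Column B: 2.57×0 + 6.71×2.833 + 16.9×2.97 + (z_c − 2.57 − 23.61)×3.274
The z_c×3.274 term appears on both sides and cancels. Collect the known terms of each column as K = Σ(ρt)_known − 3.274 × (depth of known layers): K_A = 93.5151 − 3.274×32.9 = −14.1995; K_B = 69.20243 − 3.274×(2.57 + 23.61) = −16.51089.
Balance: K_A − x×(3.274 − 0.9244) = K_B, so x = (K_A − K_B)/(3.274 − 0.9244) = 2.31139/2.3496 = 0.984 km.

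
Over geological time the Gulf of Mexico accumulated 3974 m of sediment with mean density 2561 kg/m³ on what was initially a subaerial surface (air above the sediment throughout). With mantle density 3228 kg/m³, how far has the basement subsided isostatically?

3150 m

Subaerial load: s = t ρ_sed / ρ_m = 3974 m × 2561/3228 = 3150 m.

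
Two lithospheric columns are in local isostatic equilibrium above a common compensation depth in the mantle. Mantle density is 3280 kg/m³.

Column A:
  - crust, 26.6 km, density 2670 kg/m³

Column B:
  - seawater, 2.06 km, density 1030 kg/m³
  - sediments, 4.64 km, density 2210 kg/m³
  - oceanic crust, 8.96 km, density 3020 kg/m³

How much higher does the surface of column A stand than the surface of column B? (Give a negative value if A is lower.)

1.31 km

For any compensation level in the mantle, the mantle terms cancel and isostasy reduces to e = (Σt_A − Σt_B) − (Σ(ρt)_A − Σ(ρt)_B) / ρ_m.
Σt_A = 26.6 km; Σt_B = 15.66 km; Σ(ρt)_A = 71022; Σ(ρt)_B = 39435.4 (in km·kg/m³).
e = (26.6 − 15.66) − (71022 − 39435.4) / 3280 = 1.31 km.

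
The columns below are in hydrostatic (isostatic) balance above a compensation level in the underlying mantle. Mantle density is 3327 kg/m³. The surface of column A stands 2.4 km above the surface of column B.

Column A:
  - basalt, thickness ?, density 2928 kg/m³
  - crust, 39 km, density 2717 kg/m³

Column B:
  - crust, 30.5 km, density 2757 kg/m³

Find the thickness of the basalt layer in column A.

3.96 km

Take the compensation level at the base of the deeper column (depth z_c below the surface of column A) and equate Σ ρ_i t_i down to z_c; mantle fills any gap and the z_c terms cancel.
Column A: x×2928 + 39×2717 + (z_c − 39 − x)×3327
Column B: 2.4×0 + 30.5×2757 + (z_c − 2.4 − 30.5)×3327
The z_c×3327 term appears on both sides and cancels. Collect the known terms of each column as K = Σ(ρt)_known − 3327 × (depth of known layers): K_A = 105963 − 3327×39 = −23790; K_B = 84088.5 − 3327×(2.4 + 30.5) = −25369.8.
Balance: K_A − x×(3327 − 2928) = K_B, so x = (K_A − K_B)/(3327 − 2928) = 1579.8/399 = 3.96 km.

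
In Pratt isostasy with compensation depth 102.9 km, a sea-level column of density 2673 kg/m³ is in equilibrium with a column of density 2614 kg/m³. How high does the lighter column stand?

2.32 km

ρ_ref D = ρ (D + h) → h = D (ρ_ref − ρ)/ρ.
h = 102.9 km × (2673 − 2614)/2614 = 2.32 km.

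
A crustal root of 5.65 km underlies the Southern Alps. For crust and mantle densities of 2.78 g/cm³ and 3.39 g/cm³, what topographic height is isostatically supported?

Equating mass per unit area of the two columns: ρ_c h = (ρ_m − ρ_c) r.
h = r (ρ_m − ρ_c) / ρ_c = 5.65 km × (3.39 − 2.78) / 2.78 = 1.24 km.

1.24 km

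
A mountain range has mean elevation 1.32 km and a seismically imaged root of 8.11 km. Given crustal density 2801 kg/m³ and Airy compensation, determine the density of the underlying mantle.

Airy balance: ρ_c h = (ρ_m − ρ_c) r → ρ_m = ρ_c (1 + h/r).
ρ_m = 2801 × (1 + 1.32 km/8.11 km) = 3260 kg/m³.

3260 kg/m³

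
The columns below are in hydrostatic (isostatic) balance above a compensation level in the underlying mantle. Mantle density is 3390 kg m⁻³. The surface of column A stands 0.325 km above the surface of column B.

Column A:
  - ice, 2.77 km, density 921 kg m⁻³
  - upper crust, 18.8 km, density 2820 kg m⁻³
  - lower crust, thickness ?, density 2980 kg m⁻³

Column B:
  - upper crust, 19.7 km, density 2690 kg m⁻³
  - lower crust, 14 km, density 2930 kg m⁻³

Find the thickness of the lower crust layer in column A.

Take the compensation level at the base of the deeper column (depth z_c below the surface of column A) and equate Σ ρ_i t_i down to z_c; mantle fills any gap and the z_c terms cancel.
Column A: 2.77×921 + 18.8×2820 + x×2980 + (z_c − 21.57 − x)×3390
Column B: 0.325×0 + 19.7×2690 + 14×2930 + (z_c − 0.325 − 33.7)×3390
The z_c×3390 term appears on both sides and cancels. Collect the known terms of each column as K = Σ(ρt)_known − 3390 × (depth of known layers): K_A = 55567.17 − 3390×21.57 = −17555.13; K_B = 94013 − 3390×(0.325 + 33.7) = −21331.75.
Balance: K_A − x×(3390 − 2980) = K_B, so x = (K_A − K_B)/(3390 − 2980) = 3776.62/410 = 9.21 km.

9.21 km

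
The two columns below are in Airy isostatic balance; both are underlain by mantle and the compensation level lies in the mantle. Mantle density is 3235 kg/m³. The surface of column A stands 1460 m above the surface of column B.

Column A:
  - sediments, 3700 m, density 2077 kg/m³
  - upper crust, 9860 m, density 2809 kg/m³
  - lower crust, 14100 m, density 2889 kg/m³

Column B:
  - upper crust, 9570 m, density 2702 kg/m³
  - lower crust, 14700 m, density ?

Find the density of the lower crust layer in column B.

Take the compensation level at the base of the deeper column (depth z_c below the surface of column A) and equate Σ ρ_i t_i down to z_c; mantle fills any gap and the z_c terms cancel.
Column A: 3700×2077 + 9860×2809 + 14100×2889 + (z_c − 27660)×3235
Column B: 1460×0 + 9570×2702 + 14700×ρ + (z_c − 1460 − 24270)×3235
The z_c×3235 term appears on both sides and cancels. Collect the known terms of each column as K = Σ(ρt)_known − 3235 × (depth of known layers): K_A = 76116540 − 3235×27660 = −13363560; K_B = 25858140 − 3235×(1460 + 24270) = −57378410.
Balance: K_A = K_B + 14700×ρ, so ρ = (K_A − K_B)/14700 = 44014800/14700 = 2990 kg/m³.

2990 kg/m³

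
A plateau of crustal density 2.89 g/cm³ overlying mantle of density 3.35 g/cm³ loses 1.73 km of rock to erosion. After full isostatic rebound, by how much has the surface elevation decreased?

0.238 km

Rebound u = e ρ_c/ρ_m = 1.73 km × 2.89/3.35 = 1.492 km.
Net surface drop = e − u = 1.73 km − 1.492 km = e (ρ_m − ρ_c)/ρ_m = 0.238 km.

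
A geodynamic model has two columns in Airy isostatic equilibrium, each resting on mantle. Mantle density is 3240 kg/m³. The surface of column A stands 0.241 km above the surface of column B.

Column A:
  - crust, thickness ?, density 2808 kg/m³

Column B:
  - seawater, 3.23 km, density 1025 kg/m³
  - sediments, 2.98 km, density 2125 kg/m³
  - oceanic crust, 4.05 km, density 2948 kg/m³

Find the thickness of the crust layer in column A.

Take the compensation level at the base of the deeper column (depth z_c below the surface of column A) and equate Σ ρ_i t_i down to z_c; mantle fills any gap and the z_c terms cancel.
Column A: x×2808 + (z_c − 0 − x)×3240
Column B: 0.241×0 + 3.23×1025 + 2.98×2125 + 4.05×2948 + (z_c − 0.241 − 10.26)×3240
The z_c×3240 term appears on both sides and cancels. Collect the known terms of each column as K = Σ(ρt)_known − 3240 × (depth of known layers): K_A = 0 − 3240×0 = 0; K_B = 21582.65 − 3240×(0.241 + 10.26) = −12440.59.
Balance: K_A − x×(3240 − 2808) = K_B, so x = (K_A − K_B)/(3240 − 2808) = 12440.6/432 = 28.8 km.

28.8 km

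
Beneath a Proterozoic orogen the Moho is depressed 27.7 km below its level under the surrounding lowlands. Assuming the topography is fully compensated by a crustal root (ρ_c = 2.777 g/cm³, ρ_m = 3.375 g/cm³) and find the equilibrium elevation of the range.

5.96 km

In Airy isostatic equilibrium: ρ_c h = (ρ_m − ρ_c) r.
h = r (ρ_m − ρ_c) / ρ_c = 27.7 km × (3.375 − 2.777) / 2.777 = 5.96 km.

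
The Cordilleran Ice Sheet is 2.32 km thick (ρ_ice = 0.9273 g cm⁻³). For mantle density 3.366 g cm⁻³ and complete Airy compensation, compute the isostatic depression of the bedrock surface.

For local isostatic compensation: the ice load ρ_ice t is balanced by mantle displaced below, ρ_m s.
s = t ρ_ice / ρ_m = 2.32 km × 0.9273/3.366 = 0.639 km.

0.639 km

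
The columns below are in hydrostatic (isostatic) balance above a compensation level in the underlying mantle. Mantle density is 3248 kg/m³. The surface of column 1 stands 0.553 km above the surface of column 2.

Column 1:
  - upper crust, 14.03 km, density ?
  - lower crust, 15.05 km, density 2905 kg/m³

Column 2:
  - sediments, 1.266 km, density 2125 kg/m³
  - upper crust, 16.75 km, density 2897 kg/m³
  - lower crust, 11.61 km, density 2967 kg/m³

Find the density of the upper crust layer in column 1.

2740 kg/m³

Take the compensation level at the base of the deeper column (depth z_c below the surface of column 1) and equate Σ ρ_i t_i down to z_c; mantle fills any gap and the z_c terms cancel.
Column 1: 14.03×ρ + 15.05×2905 + (z_c − 29.08)×3248
Column 2: 0.553×0 + 1.266×2125 + 16.75×2897 + 11.61×2967 + (z_c − 0.553 − 29.626)×3248
The z_c×3248 term appears on both sides and cancels. Collect the known terms of each column as K = Σ(ρt)_known − 3248 × (depth of known layers): K_1 = 43720.25 − 3248×29.08 = −50731.59; K_2 = 85661.87 − 3248×(0.553 + 29.626) = −12359.522.
Balance: K_1 + 14.03×ρ = K_2, so ρ = (K_2 − K_1)/14.03 = 38372.1/14.03 = 2740 kg/m³.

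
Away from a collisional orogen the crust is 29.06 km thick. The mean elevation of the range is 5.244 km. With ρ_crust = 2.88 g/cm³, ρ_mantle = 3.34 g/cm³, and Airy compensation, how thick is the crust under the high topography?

Root depth r = h ρ_c / (ρ_m − ρ_c) = 5.244 km × 2.88 / 0.46 = 32.83 km.
Total thickness = T + h + r = 29.06 km + 5.244 km + 32.83 km = 67.1 km.

67.1 km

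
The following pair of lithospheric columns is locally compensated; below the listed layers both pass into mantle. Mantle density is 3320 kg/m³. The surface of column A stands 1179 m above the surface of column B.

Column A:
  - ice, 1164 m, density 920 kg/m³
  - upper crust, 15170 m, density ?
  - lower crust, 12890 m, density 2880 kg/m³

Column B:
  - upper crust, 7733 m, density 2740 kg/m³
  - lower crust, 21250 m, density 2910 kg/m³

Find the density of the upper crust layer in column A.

Take the compensation level at the base of the deeper column (depth z_c below the surface of column A) and equate Σ ρ_i t_i down to z_c; mantle fills any gap and the z_c terms cancel.
Column A: 1164×920 + 15170×ρ + 12890×2880 + (z_c − 29224)×3320
Column B: 1179×0 + 7733×2740 + 21250×2910 + (z_c − 1179 − 28983)×3320
The z_c×3320 term appears on both sides and cancels. Collect the known terms of each column as K = Σ(ρt)_known − 3320 × (depth of known layers): K_A = 38194080 − 3320×29224 = −58829600; K_B = 83025920 − 3320×(1179 + 28983) = −17111920.
Balance: K_A + 15170×ρ = K_B, so ρ = (K_B − K_A)/15170 = 41717700/15170 = 2750 kg/m³.

2750 kg/m³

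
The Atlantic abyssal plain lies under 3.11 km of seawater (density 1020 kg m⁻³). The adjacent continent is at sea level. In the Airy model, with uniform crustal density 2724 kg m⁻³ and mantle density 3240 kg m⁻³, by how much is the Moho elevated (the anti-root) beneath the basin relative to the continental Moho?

By Archimedes' principle applied to the lithosphere: replacing crust with seawater at the top is compensated by replacing crust with mantle at the base: d (ρ_c − ρ_w) = a (ρ_m − ρ_c).
a = d (ρ_c − ρ_w)/(ρ_m − ρ_c) = 3.11 km × 1704/516 = 10.3 km.

10.3 km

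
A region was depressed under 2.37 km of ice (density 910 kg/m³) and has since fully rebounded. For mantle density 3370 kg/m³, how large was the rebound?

0.64 km

Removing the load lets mantle flow back in; uplift u satisfies ρ_ice t = ρ_m u.
u = t ρ_ice/ρ_m = 2.37 km × 910/3370 = 0.64 km.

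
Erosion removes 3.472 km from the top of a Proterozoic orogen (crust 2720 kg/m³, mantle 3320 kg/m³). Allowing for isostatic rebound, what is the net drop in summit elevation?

0.627 km

Rebound u = e ρ_c/ρ_m = 3.472 km × 2720/3320 = 2.845 km.
Net surface drop = e − u = 3.472 km − 2.845 km = e (ρ_m − ρ_c)/ρ_m = 0.627 km.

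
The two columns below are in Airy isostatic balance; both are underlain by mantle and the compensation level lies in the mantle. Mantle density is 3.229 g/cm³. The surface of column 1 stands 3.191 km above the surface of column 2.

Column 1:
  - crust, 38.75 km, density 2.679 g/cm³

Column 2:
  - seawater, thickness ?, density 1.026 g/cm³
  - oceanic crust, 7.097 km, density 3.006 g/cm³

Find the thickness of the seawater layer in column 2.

4.28 km

Take the compensation level at the base of the deeper column (depth z_c below the surface of column 1) and equate Σ ρ_i t_i down to z_c; mantle fills any gap and the z_c terms cancel.
Column 1: 38.75×2.679 + (z_c − 38.75)×3.229
Column 2: 3.191×0 + x×1.026 + 7.097×3.006 + (z_c − 3.191 − 7.097 − x)×3.229
The z_c×3.229 term appears on both sides and cancels. Collect the known terms of each column as K = Σ(ρt)_known − 3.229 × (depth of known layers): K_1 = 103.81125 − 3.229×38.75 = −21.3125; K_2 = 21.333582 − 3.229×(3.191 + 7.097) = −11.88637.
Balance: K_1 = K_2 − x×(3.229 − 1.026), so x = (K_2 − K_1)/(3.229 − 1.026) = 9.42613/2.203 = 4.28 km.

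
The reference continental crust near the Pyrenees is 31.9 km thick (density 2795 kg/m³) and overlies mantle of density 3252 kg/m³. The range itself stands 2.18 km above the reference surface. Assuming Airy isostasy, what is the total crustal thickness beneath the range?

Root depth r = h ρ_c / (ρ_m − ρ_c) = 2.18 km × 2795 / 457 = 13.33 km.
Total thickness = T + h + r = 31.9 km + 2.18 km + 13.33 km = 47.4 km.

47.4 km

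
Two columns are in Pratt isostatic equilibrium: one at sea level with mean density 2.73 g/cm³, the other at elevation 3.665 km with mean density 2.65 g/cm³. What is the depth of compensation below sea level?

ρ_ref D = ρ (D + h) → D (ρ_ref − ρ) = ρ h.
D = ρ h/(ρ_ref − ρ) = 2.65 × 3.665 km/(2.73 − 2.65) = 121 km.

121 km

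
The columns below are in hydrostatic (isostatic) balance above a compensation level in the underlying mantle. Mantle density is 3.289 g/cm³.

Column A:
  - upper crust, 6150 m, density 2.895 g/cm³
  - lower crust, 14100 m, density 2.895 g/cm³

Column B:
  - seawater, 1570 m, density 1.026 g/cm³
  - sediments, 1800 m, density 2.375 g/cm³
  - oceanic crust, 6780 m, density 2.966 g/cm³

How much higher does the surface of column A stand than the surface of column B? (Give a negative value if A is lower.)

180 m

For any compensation level in the mantle, the mantle terms cancel and isostasy reduces to e = (Σt_A − Σt_B) − (Σ(ρt)_A − Σ(ρt)_B) / ρ_m.
Σt_A = 20250 m; Σt_B = 10150 m; Σ(ρt)_A = 58623.75; Σ(ρt)_B = 25995.3 (in m·g/cm³).
e = (20250 − 10150) − (58623.75 − 25995.3) / 3.289 = 180 m.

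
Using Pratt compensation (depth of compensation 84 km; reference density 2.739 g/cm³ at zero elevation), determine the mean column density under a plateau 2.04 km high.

Pratt balance: ρ_ref D = ρ (D + h).
ρ = ρ_ref D/(D + h) = 2.739 × 84 km/(84 km + 2.04 km) = 2.67 g/cm³.

2.67 g/cm³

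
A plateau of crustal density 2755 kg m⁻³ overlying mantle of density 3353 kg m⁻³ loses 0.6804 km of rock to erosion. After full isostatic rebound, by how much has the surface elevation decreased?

Rebound u = e ρ_c/ρ_m = 0.6804 km × 2755/3353 = 0.5591 km.
Net surface drop = e − u = 0.6804 km − 0.5591 km = e (ρ_m − ρ_c)/ρ_m = 0.121 km.

0.121 km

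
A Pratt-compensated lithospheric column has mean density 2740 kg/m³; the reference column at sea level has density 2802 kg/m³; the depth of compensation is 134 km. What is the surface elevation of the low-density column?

3.03 km

ρ_ref D = ρ (D + h) → h = D (ρ_ref − ρ)/ρ.
h = 134 km × (2802 − 2740)/2740 = 3.03 km.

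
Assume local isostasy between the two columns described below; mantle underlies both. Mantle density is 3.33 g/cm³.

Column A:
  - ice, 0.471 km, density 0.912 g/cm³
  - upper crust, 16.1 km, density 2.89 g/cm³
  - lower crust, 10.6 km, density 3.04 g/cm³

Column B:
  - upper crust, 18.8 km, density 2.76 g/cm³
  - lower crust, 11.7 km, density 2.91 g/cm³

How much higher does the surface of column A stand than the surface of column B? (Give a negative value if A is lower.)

−1.3 km

For any compensation level in the mantle, the mantle terms cancel and isostasy reduces to e = (Σt_A − Σt_B) − (Σ(ρt)_A − Σ(ρt)_B) / ρ_m.
Σt_A = 27.171 km; Σt_B = 30.5 km; Σ(ρt)_A = 79.182552; Σ(ρt)_B = 85.935 (in km·g/cm³).
e = (27.171 − 30.5) − (79.182552 − 85.935) / 3.33 = −1.3 km.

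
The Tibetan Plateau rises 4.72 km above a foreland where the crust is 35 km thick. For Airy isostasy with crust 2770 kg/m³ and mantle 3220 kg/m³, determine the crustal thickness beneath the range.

Root depth r = h ρ_c / (ρ_m − ρ_c) = 4.72 km × 2770 / 450 = 29.05 km.
Total thickness = T + h + r = 35 km + 4.72 km + 29.05 km = 68.8 km.

68.8 km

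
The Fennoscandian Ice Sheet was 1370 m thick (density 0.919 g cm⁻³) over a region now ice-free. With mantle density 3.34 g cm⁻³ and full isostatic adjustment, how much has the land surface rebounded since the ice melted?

Removing the load lets mantle flow back in; uplift u satisfies ρ_ice t = ρ_m u.
u = t ρ_ice/ρ_m = 1370 m × 0.919/3.34 = 377 m.

377 m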